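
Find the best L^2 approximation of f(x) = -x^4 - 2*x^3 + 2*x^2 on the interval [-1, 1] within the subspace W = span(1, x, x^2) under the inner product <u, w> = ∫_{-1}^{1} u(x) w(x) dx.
g(x) = 8*x^2/7 - 6*x/5 + 3/35

The best approximation g ∈ W is the orthogonal projection of f onto W. Writing g = a_0 + a_1 x + a_2 x^2, the coefficients solve the normal equations G · a = b where
  G_{ij} = <φ_i, φ_j> and b_i = <f, φ_i>, with φ_0 = 1, φ_1 = x, φ_2 = x^2.
G =
  [2, 0, 2/3]
  [0, 2/3, 0]
  [2/3, 0, 2/5],
b = (14/15, -4/5, 18/35).
Solving gives a_0 = 3/35, a_1 = -6/5, a_2 = 8/7, so
  g(x) = 8*x^2/7 - 6*x/5 + 3/35.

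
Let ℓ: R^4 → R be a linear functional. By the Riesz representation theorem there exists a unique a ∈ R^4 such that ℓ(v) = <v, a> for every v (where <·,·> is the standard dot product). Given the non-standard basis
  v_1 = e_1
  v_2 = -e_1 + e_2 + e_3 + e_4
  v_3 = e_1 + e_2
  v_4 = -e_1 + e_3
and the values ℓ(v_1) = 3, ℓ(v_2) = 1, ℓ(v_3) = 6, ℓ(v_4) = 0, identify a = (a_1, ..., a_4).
a = (3, 3, 3, -2)

Write a = (a_1, ..., a_4) in the standard basis. For each basis vector v_i, ℓ(v_i) = <v_i, a> is a linear equation in the a_j's. Collect the n equations into a matrix system V a = ℓ, where row i of V is v_i (expressed in the standard basis). Since V is invertible (lower-triangular with 1s on the diagonal, up to permutation), solve by back-substitution:
  V =
[[1, 0, 0, 0],
 [-1, 1, 1, 1],
 [1, 1, 0, 0],
 [-1, 0, 1, 0]]
  V a = (3, 1, 6, 0)
Solving gives a = (3, 3, 3, -2).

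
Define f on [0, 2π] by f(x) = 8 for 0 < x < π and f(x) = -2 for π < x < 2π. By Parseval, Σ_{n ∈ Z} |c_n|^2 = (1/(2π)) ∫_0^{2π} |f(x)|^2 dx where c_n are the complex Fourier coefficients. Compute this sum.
Σ |c_n|^2 = 34

Parseval equates the L^2 energy of f (normalised by 1/(2π)) with the ℓ^2 sum of its Fourier coefficients: (1/(2π)) ∫_0^{2π} |f|^2 = Σ |c_n|^2.
Compute the left side: (1/(2π)) [∫_0^π 8^2 dx + ∫_π^{2π} (-2)^2 dx] = (1/(2π)) · (64π + 4π) = (64 + 4)/2 = 34.
So Σ_{n ∈ Z} |c_n|^2 = 34.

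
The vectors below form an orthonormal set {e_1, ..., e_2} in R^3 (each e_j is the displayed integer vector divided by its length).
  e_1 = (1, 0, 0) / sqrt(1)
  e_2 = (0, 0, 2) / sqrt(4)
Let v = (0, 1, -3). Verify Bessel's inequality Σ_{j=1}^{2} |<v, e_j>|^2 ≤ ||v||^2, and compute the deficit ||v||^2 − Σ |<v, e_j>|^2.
Σ |<v, e_j>|^2 = 9; ||v||^2 = 10; deficit = 1

Write each e_j = u_j / sqrt(<u_j, u_j>) where u_j is the displayed integer vector. Then <v, e_j> = <v, u_j> / sqrt(<u_j, u_j>), so |<v, e_j>|^2 = <v, u_j>^2 / <u_j, u_j>.
Coefficients: <v, e_1> = 0/sqrt(1), <v, e_2> = -6/sqrt(4).
Square and sum: Σ |<v, e_j>|^2 = 9.
Compute ||v||^2 = v·v = 10.
Deficit = 10 − 9 = 1 ≥ 0, confirming Bessel's inequality. (The deficit equals ||v − Σ <v,e_j> e_j||^2, the squared distance from v to span{e_j}.)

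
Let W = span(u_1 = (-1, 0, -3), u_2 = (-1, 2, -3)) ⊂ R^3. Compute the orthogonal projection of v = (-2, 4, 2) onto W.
proj_W(v) = (2/5, 4, 6/5)

Set up U = [u_1 | ... | u_2] ∈ R^(3×2). The projector onto W = col(U) is P = U (U^T U)^(-1) U^T.
Compute U^T U =
  [10, 10]
  [10, 14],
and U^T v = (-4, 4).
Solve U^T U · c = U^T v for the coefficients: c = (-12/5, 2). The projection is proj_W(v) = U c.
Check: (v - proj_W(v)) · u_1 = 0  (should be 0).
Check: (v - proj_W(v)) · u_2 = 0  (should be 0).
Result: proj_W(v) = (2/5, 4, 6/5).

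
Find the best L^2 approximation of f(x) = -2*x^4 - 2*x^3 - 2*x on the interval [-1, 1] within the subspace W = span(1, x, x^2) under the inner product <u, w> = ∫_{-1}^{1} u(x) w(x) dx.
g(x) = -12*x^2/7 - 16*x/5 + 6/35

The best approximation g ∈ W is the orthogonal projection of f onto W. Writing g = a_0 + a_1 x + a_2 x^2, the coefficients solve the normal equations G · a = b where
  G_{ij} = <φ_i, φ_j> and b_i = <f, φ_i>, with φ_0 = 1, φ_1 = x, φ_2 = x^2.
G =
  [2, 0, 2/3]
  [0, 2/3, 0]
  [2/3, 0, 2/5],
b = (-4/5, -32/15, -4/7).
Solving gives a_0 = 6/35, a_1 = -16/5, a_2 = -12/7, so
  g(x) = -12*x^2/7 - 16*x/5 + 6/35.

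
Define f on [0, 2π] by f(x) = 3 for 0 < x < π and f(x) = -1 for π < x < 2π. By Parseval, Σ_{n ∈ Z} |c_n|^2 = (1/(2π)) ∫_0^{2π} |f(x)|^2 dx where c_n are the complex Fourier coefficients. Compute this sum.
Σ |c_n|^2 = 5

Parseval equates the L^2 energy of f (normalised by 1/(2π)) with the ℓ^2 sum of its Fourier coefficients: (1/(2π)) ∫_0^{2π} |f|^2 = Σ |c_n|^2.
Compute the left side: (1/(2π)) [∫_0^π 3^2 dx + ∫_π^{2π} (-1)^2 dx] = (1/(2π)) · (9π + 1π) = (9 + 1)/2 = 5.
So Σ_{n ∈ Z} |c_n|^2 = 5.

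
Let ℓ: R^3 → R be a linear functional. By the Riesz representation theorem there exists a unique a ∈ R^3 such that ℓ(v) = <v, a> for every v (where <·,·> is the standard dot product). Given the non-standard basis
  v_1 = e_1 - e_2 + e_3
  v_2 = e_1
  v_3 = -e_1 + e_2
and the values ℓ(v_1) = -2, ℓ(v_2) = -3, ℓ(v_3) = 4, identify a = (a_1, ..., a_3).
a = (-3, 1, 2)

Write a = (a_1, ..., a_3) in the standard basis. For each basis vector v_i, ℓ(v_i) = <v_i, a> is a linear equation in the a_j's. Collect the n equations into a matrix system V a = ℓ, where row i of V is v_i (expressed in the standard basis). Since V is invertible (lower-triangular with 1s on the diagonal, up to permutation), solve by back-substitution:
  V =
[[1, -1, 1],
 [1, 0, 0],
 [-1, 1, 0]]
  V a = (-2, -3, 4)
Solving gives a = (-3, 1, 2).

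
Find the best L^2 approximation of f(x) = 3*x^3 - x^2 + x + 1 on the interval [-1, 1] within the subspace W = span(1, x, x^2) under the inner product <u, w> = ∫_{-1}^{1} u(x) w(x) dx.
g(x) = -x^2 + 14*x/5 + 1

The best approximation g ∈ W is the orthogonal projection of f onto W. Writing g = a_0 + a_1 x + a_2 x^2, the coefficients solve the normal equations G · a = b where
  G_{ij} = <φ_i, φ_j> and b_i = <f, φ_i>, with φ_0 = 1, φ_1 = x, φ_2 = x^2.
G =
  [2, 0, 2/3]
  [0, 2/3, 0]
  [2/3, 0, 2/5],
b = (4/3, 28/15, 4/15).
Solving gives a_0 = 1, a_1 = 14/5, a_2 = -1, so
  g(x) = -x^2 + 14*x/5 + 1.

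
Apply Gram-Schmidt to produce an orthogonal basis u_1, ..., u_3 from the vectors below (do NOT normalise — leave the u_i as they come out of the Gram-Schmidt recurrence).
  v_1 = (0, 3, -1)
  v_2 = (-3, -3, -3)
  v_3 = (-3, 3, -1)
Orthogonal basis:
  u_1 = (0, 3, -1)
  u_2 = (-3, -6/5, -18/5)
  u_3 = (-24/13, 6/13, 18/13)

Apply the Gram-Schmidt recurrence
  u_1 = v_1
  u_i = v_i − Σ_{j<i} ((v_i · u_j) / (u_j · u_j)) · u_j.

Step by step this gives:
  u_1 = (0, 3, -1)
  u_2 = (-3, -6/5, -18/5)
  u_3 = (-24/13, 6/13, 18/13)

Orthogonality check:
  u_2 · u_1 = 0 (should be 0)
  u_3 · u_1 = 0 (should be 0)
  u_3 · u_2 = 0 (should be 0)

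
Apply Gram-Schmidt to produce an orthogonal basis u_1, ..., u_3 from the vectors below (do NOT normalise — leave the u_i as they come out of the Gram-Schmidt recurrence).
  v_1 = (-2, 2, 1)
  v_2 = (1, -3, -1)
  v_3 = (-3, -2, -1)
Orthogonal basis:
  u_1 = (-2, 2, 1)
  u_2 = (-1, -1, 0)
  u_3 = (-5/18, 5/18, -10/9)

Apply the Gram-Schmidt recurrence
  u_1 = v_1
  u_i = v_i − Σ_{j<i} ((v_i · u_j) / (u_j · u_j)) · u_j.

Step by step this gives:
  u_1 = (-2, 2, 1)
  u_2 = (-1, -1, 0)
  u_3 = (-5/18, 5/18, -10/9)

Orthogonality check:
  u_2 · u_1 = 0 (should be 0)
  u_3 · u_1 = 0 (should be 0)
  u_3 · u_2 = 0 (should be 0)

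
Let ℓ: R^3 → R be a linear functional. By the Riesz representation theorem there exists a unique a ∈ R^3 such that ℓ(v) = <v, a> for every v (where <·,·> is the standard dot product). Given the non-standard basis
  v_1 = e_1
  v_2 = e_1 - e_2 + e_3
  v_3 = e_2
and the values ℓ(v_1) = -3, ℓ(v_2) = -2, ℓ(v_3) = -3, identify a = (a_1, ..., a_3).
a = (-3, -3, -2)

Write a = (a_1, ..., a_3) in the standard basis. For each basis vector v_i, ℓ(v_i) = <v_i, a> is a linear equation in the a_j's. Collect the n equations into a matrix system V a = ℓ, where row i of V is v_i (expressed in the standard basis). Since V is invertible (lower-triangular with 1s on the diagonal, up to permutation), solve by back-substitution:
  V =
[[1, 0, 0],
 [1, -1, 1],
 [0, 1, 0]]
  V a = (-3, -2, -3)
Solving gives a = (-3, -3, -2).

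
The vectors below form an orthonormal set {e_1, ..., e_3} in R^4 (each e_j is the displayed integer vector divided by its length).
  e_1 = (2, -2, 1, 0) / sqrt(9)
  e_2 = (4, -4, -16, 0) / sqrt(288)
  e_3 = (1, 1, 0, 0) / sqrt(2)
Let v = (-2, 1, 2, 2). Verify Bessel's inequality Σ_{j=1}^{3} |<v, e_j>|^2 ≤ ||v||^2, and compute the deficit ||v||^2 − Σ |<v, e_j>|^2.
Σ |<v, e_j>|^2 = 9; ||v||^2 = 13; deficit = 4

Write each e_j = u_j / sqrt(<u_j, u_j>) where u_j is the displayed integer vector. Then <v, e_j> = <v, u_j> / sqrt(<u_j, u_j>), so |<v, e_j>|^2 = <v, u_j>^2 / <u_j, u_j>.
Coefficients: <v, e_1> = -4/sqrt(9), <v, e_2> = -44/sqrt(288), <v, e_3> = -1/sqrt(2).
Square and sum: Σ |<v, e_j>|^2 = 9.
Compute ||v||^2 = v·v = 13.
Deficit = 13 − 9 = 4 ≥ 0, confirming Bessel's inequality. (The deficit equals ||v − Σ <v,e_j> e_j||^2, the squared distance from v to span{e_j}.)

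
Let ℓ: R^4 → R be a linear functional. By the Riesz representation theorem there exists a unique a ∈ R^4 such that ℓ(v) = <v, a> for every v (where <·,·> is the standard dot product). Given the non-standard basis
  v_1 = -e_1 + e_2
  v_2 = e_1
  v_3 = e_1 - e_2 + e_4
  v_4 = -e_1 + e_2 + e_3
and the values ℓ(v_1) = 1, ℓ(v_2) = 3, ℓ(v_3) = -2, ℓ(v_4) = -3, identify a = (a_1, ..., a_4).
a = (3, 4, -4, -1)

Write a = (a_1, ..., a_4) in the standard basis. For each basis vector v_i, ℓ(v_i) = <v_i, a> is a linear equation in the a_j's. Collect the n equations into a matrix system V a = ℓ, where row i of V is v_i (expressed in the standard basis). Since V is invertible (lower-triangular with 1s on the diagonal, up to permutation), solve by back-substitution:
  V =
[[-1, 1, 0, 0],
 [1, 0, 0, 0],
 [1, -1, 0, 1],
 [-1, 1, 1, 0]]
  V a = (1, 3, -2, -3)
Solving gives a = (3, 4, -4, -1).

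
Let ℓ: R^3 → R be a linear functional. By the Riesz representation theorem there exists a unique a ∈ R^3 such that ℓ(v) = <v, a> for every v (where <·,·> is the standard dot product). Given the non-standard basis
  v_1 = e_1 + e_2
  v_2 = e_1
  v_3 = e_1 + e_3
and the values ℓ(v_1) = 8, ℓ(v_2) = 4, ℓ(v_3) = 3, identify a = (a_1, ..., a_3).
a = (4, 4, -1)

Write a = (a_1, ..., a_3) in the standard basis. For each basis vector v_i, ℓ(v_i) = <v_i, a> is a linear equation in the a_j's. Collect the n equations into a matrix system V a = ℓ, where row i of V is v_i (expressed in the standard basis). Since V is invertible (lower-triangular with 1s on the diagonal, up to permutation), solve by back-substitution:
  V =
[[1, 1, 0],
 [1, 0, 0],
 [1, 0, 1]]
  V a = (8, 4, 3)
Solving gives a = (4, 4, -1).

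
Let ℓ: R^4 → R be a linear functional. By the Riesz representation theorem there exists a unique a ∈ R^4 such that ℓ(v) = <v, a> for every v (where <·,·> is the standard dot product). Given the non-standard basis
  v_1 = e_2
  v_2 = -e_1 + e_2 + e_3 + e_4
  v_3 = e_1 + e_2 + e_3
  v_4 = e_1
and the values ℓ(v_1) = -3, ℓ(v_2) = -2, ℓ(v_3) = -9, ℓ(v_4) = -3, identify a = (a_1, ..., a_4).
a = (-3, -3, -3, 1)

Write a = (a_1, ..., a_4) in the standard basis. For each basis vector v_i, ℓ(v_i) = <v_i, a> is a linear equation in the a_j's. Collect the n equations into a matrix system V a = ℓ, where row i of V is v_i (expressed in the standard basis). Since V is invertible (lower-triangular with 1s on the diagonal, up to permutation), solve by back-substitution:
  V =
[[0, 1, 0, 0],
 [-1, 1, 1, 1],
 [1, 1, 1, 0],
 [1, 0, 0, 0]]
  V a = (-3, -2, -9, -3)
Solving gives a = (-3, -3, -3, 1).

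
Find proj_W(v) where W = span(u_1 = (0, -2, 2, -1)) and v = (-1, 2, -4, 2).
proj_W(v) = (0, 28/9, -28/9, 14/9)

Set up U = [u_1 | ... | u_1] ∈ R^(4×1). The projector onto W = col(U) is P = U (U^T U)^(-1) U^T.
Compute U^T U =
  [9],
and U^T v = (-14).
Solve U^T U · c = U^T v for the coefficients: c = (-14/9). The projection is proj_W(v) = U c.
Check: (v - proj_W(v)) · u_1 = 0  (should be 0).
Result: proj_W(v) = (0, 28/9, -28/9, 14/9).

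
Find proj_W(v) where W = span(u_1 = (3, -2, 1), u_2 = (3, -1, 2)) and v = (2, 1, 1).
proj_W(v) = (4/3, 1/3, 5/3)

Set up U = [u_1 | ... | u_2] ∈ R^(3×2). The projector onto W = col(U) is P = U (U^T U)^(-1) U^T.
Compute U^T U =
  [14, 13]
  [13, 14],
and U^T v = (5, 7).
Solve U^T U · c = U^T v for the coefficients: c = (-7/9, 11/9). The projection is proj_W(v) = U c.
Check: (v - proj_W(v)) · u_1 = 0  (should be 0).
Check: (v - proj_W(v)) · u_2 = 0  (should be 0).
Result: proj_W(v) = (4/3, 1/3, 5/3).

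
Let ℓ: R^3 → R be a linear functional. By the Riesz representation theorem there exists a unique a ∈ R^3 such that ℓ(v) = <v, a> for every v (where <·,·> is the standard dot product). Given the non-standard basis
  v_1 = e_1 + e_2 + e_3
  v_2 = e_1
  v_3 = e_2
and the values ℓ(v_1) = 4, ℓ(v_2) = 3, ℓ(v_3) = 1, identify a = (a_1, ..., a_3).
a = (3, 1, 0)

Write a = (a_1, ..., a_3) in the standard basis. For each basis vector v_i, ℓ(v_i) = <v_i, a> is a linear equation in the a_j's. Collect the n equations into a matrix system V a = ℓ, where row i of V is v_i (expressed in the standard basis). Since V is invertible (lower-triangular with 1s on the diagonal, up to permutation), solve by back-substitution:
  V =
[[1, 1, 1],
 [1, 0, 0],
 [0, 1, 0]]
  V a = (4, 3, 1)
Solving gives a = (3, 1, 0).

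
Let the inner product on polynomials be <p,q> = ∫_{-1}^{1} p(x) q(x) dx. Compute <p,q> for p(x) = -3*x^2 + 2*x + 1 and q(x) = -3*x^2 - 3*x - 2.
<p,q> = -12/5

Expand the product: p(x)·q(x) = 9*x^4 + 3*x^3 - 3*x^2 - 7*x - 2.
∫_{-1}^{1} of each monomial x^k gives [2/(k+1) if k even, 0 if k odd]. Integrating term-by-term (or equivalently evaluating the antiderivative F(x) = 9*x^5/5 + 3*x^4/4 - x^3 - 7*x^2/2 - 2*x at the endpoints):
  F(1) − F(−1) = -79/20 − (-31/20) = -12/5.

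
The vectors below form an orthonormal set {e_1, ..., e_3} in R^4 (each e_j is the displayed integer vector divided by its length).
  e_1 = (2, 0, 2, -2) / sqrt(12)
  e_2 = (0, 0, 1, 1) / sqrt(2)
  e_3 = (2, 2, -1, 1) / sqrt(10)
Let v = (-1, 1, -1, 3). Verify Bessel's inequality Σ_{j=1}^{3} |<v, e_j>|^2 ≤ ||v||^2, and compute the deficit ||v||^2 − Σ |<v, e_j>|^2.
Σ |<v, e_j>|^2 = 179/15; ||v||^2 = 12; deficit = 1/15

Write each e_j = u_j / sqrt(<u_j, u_j>) where u_j is the displayed integer vector. Then <v, e_j> = <v, u_j> / sqrt(<u_j, u_j>), so |<v, e_j>|^2 = <v, u_j>^2 / <u_j, u_j>.
Coefficients: <v, e_1> = -10/sqrt(12), <v, e_2> = 2/sqrt(2), <v, e_3> = 4/sqrt(10).
Square and sum: Σ |<v, e_j>|^2 = 179/15.
Compute ||v||^2 = v·v = 12.
Deficit = 12 − 179/15 = 1/15 ≥ 0, confirming Bessel's inequality. (The deficit equals ||v − Σ <v,e_j> e_j||^2, the squared distance from v to span{e_j}.)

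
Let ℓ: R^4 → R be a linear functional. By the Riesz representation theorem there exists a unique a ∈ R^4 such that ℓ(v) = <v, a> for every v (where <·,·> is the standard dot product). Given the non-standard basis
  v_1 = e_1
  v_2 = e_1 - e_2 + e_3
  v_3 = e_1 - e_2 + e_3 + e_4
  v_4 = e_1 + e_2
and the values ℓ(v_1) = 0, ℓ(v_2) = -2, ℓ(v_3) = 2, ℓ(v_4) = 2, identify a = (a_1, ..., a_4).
a = (0, 2, 0, 4)

Write a = (a_1, ..., a_4) in the standard basis. For each basis vector v_i, ℓ(v_i) = <v_i, a> is a linear equation in the a_j's. Collect the n equations into a matrix system V a = ℓ, where row i of V is v_i (expressed in the standard basis). Since V is invertible (lower-triangular with 1s on the diagonal, up to permutation), solve by back-substitution:
  V =
[[1, 0, 0, 0],
 [1, -1, 1, 0],
 [1, -1, 1, 1],
 [1, 1, 0, 0]]
  V a = (0, -2, 2, 2)
Solving gives a = (0, 2, 0, 4).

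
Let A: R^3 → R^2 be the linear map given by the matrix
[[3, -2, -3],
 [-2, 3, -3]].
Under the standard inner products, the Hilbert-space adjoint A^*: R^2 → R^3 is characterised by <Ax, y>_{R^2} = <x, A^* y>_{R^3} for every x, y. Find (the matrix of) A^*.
A^* = A^T =
[[3, -2],
 [-2, 3],
 [-3, -3]]

For real matrices with standard dot products, the defining identity <Ax, y> = <x, A^* y> gives (Ax)^T y = x^T (A^*) y, i.e. x^T A^T y = x^T (A^*) y. Since this holds for all x, y, we must have A^* = A^T. Therefore
A^* =
[[3, -2],
 [-2, 3],
 [-3, -3]].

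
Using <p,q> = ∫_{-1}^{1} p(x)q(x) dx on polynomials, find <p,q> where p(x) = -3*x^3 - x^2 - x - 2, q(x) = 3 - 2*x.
<p,q> = -154/15

Expand the product: p(x)·q(x) = 6*x^4 - 7*x^3 - x^2 + x - 6.
∫_{-1}^{1} of each monomial x^k gives [2/(k+1) if k even, 0 if k odd]. Integrating term-by-term (or equivalently evaluating the antiderivative F(x) = 6*x^5/5 - 7*x^4/4 - x^3/3 + x^2/2 - 6*x at the endpoints):
  F(1) − F(−1) = -383/60 − (233/60) = -154/15.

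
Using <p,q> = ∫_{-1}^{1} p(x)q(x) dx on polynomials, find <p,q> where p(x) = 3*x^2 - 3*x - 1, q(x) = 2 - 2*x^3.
<p,q> = 12/5

Expand the product: p(x)·q(x) = -6*x^5 + 6*x^4 + 2*x^3 + 6*x^2 - 6*x - 2.
∫_{-1}^{1} of each monomial x^k gives [2/(k+1) if k even, 0 if k odd]. Integrating term-by-term (or equivalently evaluating the antiderivative F(x) = -x^6 + 6*x^5/5 + x^4/2 + 2*x^3 - 3*x^2 - 2*x at the endpoints):
  F(1) − F(−1) = -23/10 − (-47/10) = 12/5.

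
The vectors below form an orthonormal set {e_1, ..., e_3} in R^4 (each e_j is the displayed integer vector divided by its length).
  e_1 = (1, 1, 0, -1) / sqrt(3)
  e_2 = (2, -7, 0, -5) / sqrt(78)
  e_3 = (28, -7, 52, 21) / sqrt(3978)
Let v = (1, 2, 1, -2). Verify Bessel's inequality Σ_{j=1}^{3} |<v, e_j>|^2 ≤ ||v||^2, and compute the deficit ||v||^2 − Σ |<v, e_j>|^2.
Σ |<v, e_j>|^2 = 145/17; ||v||^2 = 10; deficit = 25/17

Write each e_j = u_j / sqrt(<u_j, u_j>) where u_j is the displayed integer vector. Then <v, e_j> = <v, u_j> / sqrt(<u_j, u_j>), so |<v, e_j>|^2 = <v, u_j>^2 / <u_j, u_j>.
Coefficients: <v, e_1> = 5/sqrt(3), <v, e_2> = -2/sqrt(78), <v, e_3> = 24/sqrt(3978).
Square and sum: Σ |<v, e_j>|^2 = 145/17.
Compute ||v||^2 = v·v = 10.
Deficit = 10 − 145/17 = 25/17 ≥ 0, confirming Bessel's inequality. (The deficit equals ||v − Σ <v,e_j> e_j||^2, the squared distance from v to span{e_j}.)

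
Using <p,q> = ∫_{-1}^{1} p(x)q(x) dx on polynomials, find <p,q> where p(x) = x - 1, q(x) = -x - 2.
<p,q> = 10/3

Expand the product: p(x)·q(x) = -x^2 - x + 2.
∫_{-1}^{1} of each monomial x^k gives [2/(k+1) if k even, 0 if k odd]. Integrating term-by-term (or equivalently evaluating the antiderivative F(x) = -x^3/3 - x^2/2 + 2*x at the endpoints):
  F(1) − F(−1) = 7/6 − (-13/6) = 10/3.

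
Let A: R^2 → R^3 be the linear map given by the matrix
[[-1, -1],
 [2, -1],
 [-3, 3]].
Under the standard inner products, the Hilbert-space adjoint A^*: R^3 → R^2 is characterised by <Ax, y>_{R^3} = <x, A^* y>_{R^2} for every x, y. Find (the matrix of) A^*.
A^* = A^T =
[[-1, 2, -3],
 [-1, -1, 3]]

For real matrices with standard dot products, the defining identity <Ax, y> = <x, A^* y> gives (Ax)^T y = x^T (A^*) y, i.e. x^T A^T y = x^T (A^*) y. Since this holds for all x, y, we must have A^* = A^T. Therefore
A^* =
[[-1, 2, -3],
 [-1, -1, 3]].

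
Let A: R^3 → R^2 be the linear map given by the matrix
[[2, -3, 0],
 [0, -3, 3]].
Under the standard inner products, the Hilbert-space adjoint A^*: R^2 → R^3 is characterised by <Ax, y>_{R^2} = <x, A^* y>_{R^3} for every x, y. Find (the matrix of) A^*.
A^* = A^T =
[[2, 0],
 [-3, -3],
 [0, 3]]

For real matrices with standard dot products, the defining identity <Ax, y> = <x, A^* y> gives (Ax)^T y = x^T (A^*) y, i.e. x^T A^T y = x^T (A^*) y. Since this holds for all x, y, we must have A^* = A^T. Therefore
A^* =
[[2, 0],
 [-3, -3],
 [0, 3]].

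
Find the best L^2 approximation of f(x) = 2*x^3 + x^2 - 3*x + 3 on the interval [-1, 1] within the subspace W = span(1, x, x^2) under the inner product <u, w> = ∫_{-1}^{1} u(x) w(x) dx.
g(x) = x^2 - 9*x/5 + 3

The best approximation g ∈ W is the orthogonal projection of f onto W. Writing g = a_0 + a_1 x + a_2 x^2, the coefficients solve the normal equations G · a = b where
  G_{ij} = <φ_i, φ_j> and b_i = <f, φ_i>, with φ_0 = 1, φ_1 = x, φ_2 = x^2.
G =
  [2, 0, 2/3]
  [0, 2/3, 0]
  [2/3, 0, 2/5],
b = (20/3, -6/5, 12/5).
Solving gives a_0 = 3, a_1 = -9/5, a_2 = 1, so
  g(x) = x^2 - 9*x/5 + 3.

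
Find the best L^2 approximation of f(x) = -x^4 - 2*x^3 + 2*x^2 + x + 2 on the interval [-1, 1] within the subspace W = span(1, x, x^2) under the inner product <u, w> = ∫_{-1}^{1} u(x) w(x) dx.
g(x) = 8*x^2/7 - x/5 + 73/35

The best approximation g ∈ W is the orthogonal projection of f onto W. Writing g = a_0 + a_1 x + a_2 x^2, the coefficients solve the normal equations G · a = b where
  G_{ij} = <φ_i, φ_j> and b_i = <f, φ_i>, with φ_0 = 1, φ_1 = x, φ_2 = x^2.
G =
  [2, 0, 2/3]
  [0, 2/3, 0]
  [2/3, 0, 2/5],
b = (74/15, -2/15, 194/105).
Solving gives a_0 = 73/35, a_1 = -1/5, a_2 = 8/7, so
  g(x) = 8*x^2/7 - x/5 + 73/35.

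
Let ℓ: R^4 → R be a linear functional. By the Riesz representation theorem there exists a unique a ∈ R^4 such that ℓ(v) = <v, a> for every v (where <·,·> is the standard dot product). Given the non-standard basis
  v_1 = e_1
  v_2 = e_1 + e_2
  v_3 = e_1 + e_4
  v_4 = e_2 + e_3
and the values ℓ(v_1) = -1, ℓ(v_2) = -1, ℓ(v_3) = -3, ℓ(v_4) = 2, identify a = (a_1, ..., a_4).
a = (-1, 0, 2, -2)

Write a = (a_1, ..., a_4) in the standard basis. For each basis vector v_i, ℓ(v_i) = <v_i, a> is a linear equation in the a_j's. Collect the n equations into a matrix system V a = ℓ, where row i of V is v_i (expressed in the standard basis). Since V is invertible (lower-triangular with 1s on the diagonal, up to permutation), solve by back-substitution:
  V =
[[1, 0, 0, 0],
 [1, 1, 0, 0],
 [1, 0, 0, 1],
 [0, 1, 1, 0]]
  V a = (-1, -1, -3, 2)
Solving gives a = (-1, 0, 2, -2).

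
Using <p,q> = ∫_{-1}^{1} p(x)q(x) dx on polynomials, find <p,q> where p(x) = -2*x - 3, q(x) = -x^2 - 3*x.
<p,q> = 6

Expand the product: p(x)·q(x) = 2*x^3 + 9*x^2 + 9*x.
∫_{-1}^{1} of each monomial x^k gives [2/(k+1) if k even, 0 if k odd]. Integrating term-by-term (or equivalently evaluating the antiderivative F(x) = x^4/2 + 3*x^3 + 9*x^2/2 at the endpoints):
  F(1) − F(−1) = 8 − (2) = 6.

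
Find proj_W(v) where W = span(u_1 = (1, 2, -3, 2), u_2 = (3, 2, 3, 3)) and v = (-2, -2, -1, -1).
proj_W(v) = (-895/542, -359/271, -531/542, -493/271)

Set up U = [u_1 | ... | u_2] ∈ R^(4×2). The projector onto W = col(U) is P = U (U^T U)^(-1) U^T.
Compute U^T U =
  [18, 4]
  [4, 31],
and U^T v = (-5, -16).
Solve U^T U · c = U^T v for the coefficients: c = (-91/542, -134/271). The projection is proj_W(v) = U c.
Check: (v - proj_W(v)) · u_1 = 0  (should be 0).
Check: (v - proj_W(v)) · u_2 = 0  (should be 0).
Result: proj_W(v) = (-895/542, -359/271, -531/542, -493/271).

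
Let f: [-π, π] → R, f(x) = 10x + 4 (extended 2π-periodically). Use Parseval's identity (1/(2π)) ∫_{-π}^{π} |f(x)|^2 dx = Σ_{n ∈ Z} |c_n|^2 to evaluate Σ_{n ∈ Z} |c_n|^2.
Σ |c_n|^2 = 100π^2/3 + 16

Expand and integrate term by term over [-π, π]:
  ∫ (10x)^2 dx = 100·(2π^3/3); ∫ 2·10·(4)·x dx = 0 (odd integrand); ∫ 4^2 dx = 16·2π.
So (1/(2π)) ∫_{-π}^{π} (10x + 4)^2 dx = 100π^2/3 + 16 = 100π^2/3 + 16.
Parseval ⇒ Σ |c_n|^2 = 100π^2/3 + 16.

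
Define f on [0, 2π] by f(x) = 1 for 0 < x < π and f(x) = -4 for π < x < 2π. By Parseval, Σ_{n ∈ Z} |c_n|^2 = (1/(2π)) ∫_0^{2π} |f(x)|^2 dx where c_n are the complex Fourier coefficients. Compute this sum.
Σ |c_n|^2 = 17/2

Parseval equates the L^2 energy of f (normalised by 1/(2π)) with the ℓ^2 sum of its Fourier coefficients: (1/(2π)) ∫_0^{2π} |f|^2 = Σ |c_n|^2.
Compute the left side: (1/(2π)) [∫_0^π 1^2 dx + ∫_π^{2π} (-4)^2 dx] = (1/(2π)) · (1π + 16π) = (1 + 16)/2 = 17/2.
So Σ_{n ∈ Z} |c_n|^2 = 17/2.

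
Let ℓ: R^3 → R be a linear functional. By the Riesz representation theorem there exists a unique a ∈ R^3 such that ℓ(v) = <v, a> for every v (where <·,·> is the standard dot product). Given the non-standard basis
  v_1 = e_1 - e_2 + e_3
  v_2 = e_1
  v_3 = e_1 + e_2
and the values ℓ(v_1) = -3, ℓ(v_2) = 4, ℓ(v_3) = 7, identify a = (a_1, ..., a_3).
a = (4, 3, -4)

Write a = (a_1, ..., a_3) in the standard basis. For each basis vector v_i, ℓ(v_i) = <v_i, a> is a linear equation in the a_j's. Collect the n equations into a matrix system V a = ℓ, where row i of V is v_i (expressed in the standard basis). Since V is invertible (lower-triangular with 1s on the diagonal, up to permutation), solve by back-substitution:
  V =
[[1, -1, 1],
 [1, 0, 0],
 [1, 1, 0]]
  V a = (-3, 4, 7)
Solving gives a = (4, 3, -4).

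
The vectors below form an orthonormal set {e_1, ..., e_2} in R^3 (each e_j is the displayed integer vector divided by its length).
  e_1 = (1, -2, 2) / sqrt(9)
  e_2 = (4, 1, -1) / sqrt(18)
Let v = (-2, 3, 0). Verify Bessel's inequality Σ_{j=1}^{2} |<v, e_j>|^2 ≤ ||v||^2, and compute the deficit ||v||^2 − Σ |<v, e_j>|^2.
Σ |<v, e_j>|^2 = 17/2; ||v||^2 = 13; deficit = 9/2

Write each e_j = u_j / sqrt(<u_j, u_j>) where u_j is the displayed integer vector. Then <v, e_j> = <v, u_j> / sqrt(<u_j, u_j>), so |<v, e_j>|^2 = <v, u_j>^2 / <u_j, u_j>.
Coefficients: <v, e_1> = -8/sqrt(9), <v, e_2> = -5/sqrt(18).
Square and sum: Σ |<v, e_j>|^2 = 17/2.
Compute ||v||^2 = v·v = 13.
Deficit = 13 − 17/2 = 9/2 ≥ 0, confirming Bessel's inequality. (The deficit equals ||v − Σ <v,e_j> e_j||^2, the squared distance from v to span{e_j}.)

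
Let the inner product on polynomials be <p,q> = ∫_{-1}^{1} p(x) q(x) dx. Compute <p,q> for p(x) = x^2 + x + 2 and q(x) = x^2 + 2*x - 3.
<p,q> = -164/15

Expand the product: p(x)·q(x) = x^4 + 3*x^3 + x^2 + x - 6.
∫_{-1}^{1} of each monomial x^k gives [2/(k+1) if k even, 0 if k odd]. Integrating term-by-term (or equivalently evaluating the antiderivative F(x) = x^5/5 + 3*x^4/4 + x^3/3 + x^2/2 - 6*x at the endpoints):
  F(1) − F(−1) = -253/60 − (403/60) = -164/15.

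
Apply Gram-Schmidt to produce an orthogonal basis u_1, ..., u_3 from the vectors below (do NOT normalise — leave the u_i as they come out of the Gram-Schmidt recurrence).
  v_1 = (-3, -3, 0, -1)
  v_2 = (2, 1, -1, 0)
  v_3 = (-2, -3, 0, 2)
Orthogonal basis:
  u_1 = (-3, -3, 0, -1)
  u_2 = (11/19, -8/19, -1, -9/19)
  u_3 = (1/3, -38/33, -16/33, 27/11)

Apply the Gram-Schmidt recurrence
  u_1 = v_1
  u_i = v_i − Σ_{j<i} ((v_i · u_j) / (u_j · u_j)) · u_j.

Step by step this gives:
  u_1 = (-3, -3, 0, -1)
  u_2 = (11/19, -8/19, -1, -9/19)
  u_3 = (1/3, -38/33, -16/33, 27/11)

Orthogonality check:
  u_2 · u_1 = 0 (should be 0)
  u_3 · u_1 = 0 (should be 0)
  u_3 · u_2 = 0 (should be 0)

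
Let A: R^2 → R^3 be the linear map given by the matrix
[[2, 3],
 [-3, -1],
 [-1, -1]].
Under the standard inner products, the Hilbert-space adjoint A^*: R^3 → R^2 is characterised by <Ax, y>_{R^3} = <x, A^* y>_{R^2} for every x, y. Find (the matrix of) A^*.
A^* = A^T =
[[2, -3, -1],
 [3, -1, -1]]

For real matrices with standard dot products, the defining identity <Ax, y> = <x, A^* y> gives (Ax)^T y = x^T (A^*) y, i.e. x^T A^T y = x^T (A^*) y. Since this holds for all x, y, we must have A^* = A^T. Therefore
A^* =
[[2, -3, -1],
 [3, -1, -1]].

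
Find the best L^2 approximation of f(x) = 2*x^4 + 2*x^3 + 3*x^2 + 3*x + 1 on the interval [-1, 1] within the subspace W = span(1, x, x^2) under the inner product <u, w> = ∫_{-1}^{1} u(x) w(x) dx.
g(x) = 33*x^2/7 + 21*x/5 + 29/35

The best approximation g ∈ W is the orthogonal projection of f onto W. Writing g = a_0 + a_1 x + a_2 x^2, the coefficients solve the normal equations G · a = b where
  G_{ij} = <φ_i, φ_j> and b_i = <f, φ_i>, with φ_0 = 1, φ_1 = x, φ_2 = x^2.
G =
  [2, 0, 2/3]
  [0, 2/3, 0]
  [2/3, 0, 2/5],
b = (24/5, 14/5, 256/105).
Solving gives a_0 = 29/35, a_1 = 21/5, a_2 = 33/7, so
  g(x) = 33*x^2/7 + 21*x/5 + 29/35.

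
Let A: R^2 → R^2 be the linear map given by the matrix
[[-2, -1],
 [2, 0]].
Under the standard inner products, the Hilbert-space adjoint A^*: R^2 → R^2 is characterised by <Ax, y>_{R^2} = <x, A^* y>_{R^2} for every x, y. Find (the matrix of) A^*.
A^* = A^T =
[[-2, 2],
 [-1, 0]]

For real matrices with standard dot products, the defining identity <Ax, y> = <x, A^* y> gives (Ax)^T y = x^T (A^*) y, i.e. x^T A^T y = x^T (A^*) y. Since this holds for all x, y, we must have A^* = A^T. Therefore
A^* =
[[-2, 2],
 [-1, 0]].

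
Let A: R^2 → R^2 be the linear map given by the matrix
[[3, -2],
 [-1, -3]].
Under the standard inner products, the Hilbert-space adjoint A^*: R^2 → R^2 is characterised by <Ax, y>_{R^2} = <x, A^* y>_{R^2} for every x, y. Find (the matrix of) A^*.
A^* = A^T =
[[3, -1],
 [-2, -3]]

For real matrices with standard dot products, the defining identity <Ax, y> = <x, A^* y> gives (Ax)^T y = x^T (A^*) y, i.e. x^T A^T y = x^T (A^*) y. Since this holds for all x, y, we must have A^* = A^T. Therefore
A^* =
[[3, -1],
 [-2, -3]].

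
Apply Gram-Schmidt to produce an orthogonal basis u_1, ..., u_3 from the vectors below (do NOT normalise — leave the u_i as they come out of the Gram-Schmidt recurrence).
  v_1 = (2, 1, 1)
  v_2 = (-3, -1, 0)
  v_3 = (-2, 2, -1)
Orthogonal basis:
  u_1 = (2, 1, 1)
  u_2 = (-2/3, 1/6, 7/6)
  u_3 = (-9/11, 27/11, -9/11)

Apply the Gram-Schmidt recurrence
  u_1 = v_1
  u_i = v_i − Σ_{j<i} ((v_i · u_j) / (u_j · u_j)) · u_j.

Step by step this gives:
  u_1 = (2, 1, 1)
  u_2 = (-2/3, 1/6, 7/6)
  u_3 = (-9/11, 27/11, -9/11)

Orthogonality check:
  u_2 · u_1 = 0 (should be 0)
  u_3 · u_1 = 0 (should be 0)
  u_3 · u_2 = 0 (should be 0)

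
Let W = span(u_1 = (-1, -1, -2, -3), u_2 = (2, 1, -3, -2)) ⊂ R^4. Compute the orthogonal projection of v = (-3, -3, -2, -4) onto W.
proj_W(v) = (-199/63, -158/63, -37/21, -269/63)

Set up U = [u_1 | ... | u_2] ∈ R^(4×2). The projector onto W = col(U) is P = U (U^T U)^(-1) U^T.
Compute U^T U =
  [15, 9]
  [9, 18],
and U^T v = (22, 5).
Solve U^T U · c = U^T v for the coefficients: c = (13/7, -41/63). The projection is proj_W(v) = U c.
Check: (v - proj_W(v)) · u_1 = 0  (should be 0).
Check: (v - proj_W(v)) · u_2 = 0  (should be 0).
Result: proj_W(v) = (-199/63, -158/63, -37/21, -269/63).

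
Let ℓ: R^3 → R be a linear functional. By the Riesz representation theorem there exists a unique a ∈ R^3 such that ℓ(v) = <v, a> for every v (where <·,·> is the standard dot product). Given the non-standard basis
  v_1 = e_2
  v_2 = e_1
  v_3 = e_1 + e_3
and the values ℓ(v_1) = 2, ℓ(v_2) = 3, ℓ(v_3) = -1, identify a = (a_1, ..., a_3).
a = (3, 2, -4)

Write a = (a_1, ..., a_3) in the standard basis. For each basis vector v_i, ℓ(v_i) = <v_i, a> is a linear equation in the a_j's. Collect the n equations into a matrix system V a = ℓ, where row i of V is v_i (expressed in the standard basis). Since V is invertible (lower-triangular with 1s on the diagonal, up to permutation), solve by back-substitution:
  V =
[[0, 1, 0],
 [1, 0, 0],
 [1, 0, 1]]
  V a = (2, 3, -1)
Solving gives a = (3, 2, -4).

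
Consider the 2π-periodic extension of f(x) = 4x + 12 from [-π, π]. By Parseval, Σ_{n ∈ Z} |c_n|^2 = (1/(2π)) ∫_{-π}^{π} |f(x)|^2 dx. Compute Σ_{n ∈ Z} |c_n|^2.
Σ |c_n|^2 = 16π^2/3 + 144

Expand and integrate term by term over [-π, π]:
  ∫ (4x)^2 dx = 16·(2π^3/3); ∫ 2·4·(12)·x dx = 0 (odd integrand); ∫ 12^2 dx = 144·2π.
So (1/(2π)) ∫_{-π}^{π} (4x + 12)^2 dx = 16π^2/3 + 144 = 16π^2/3 + 144.
Parseval ⇒ Σ |c_n|^2 = 16π^2/3 + 144.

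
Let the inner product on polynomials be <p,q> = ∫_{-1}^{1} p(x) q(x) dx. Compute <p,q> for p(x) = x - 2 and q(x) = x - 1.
<p,q> = 14/3

Expand the product: p(x)·q(x) = x^2 - 3*x + 2.
∫_{-1}^{1} of each monomial x^k gives [2/(k+1) if k even, 0 if k odd]. Integrating term-by-term (or equivalently evaluating the antiderivative F(x) = x^3/3 - 3*x^2/2 + 2*x at the endpoints):
  F(1) − F(−1) = 5/6 − (-23/6) = 14/3.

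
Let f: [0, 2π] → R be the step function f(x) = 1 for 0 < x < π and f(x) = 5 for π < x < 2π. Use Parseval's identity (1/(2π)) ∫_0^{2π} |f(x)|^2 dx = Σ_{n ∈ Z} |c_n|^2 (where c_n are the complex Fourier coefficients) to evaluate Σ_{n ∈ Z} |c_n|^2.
Σ |c_n|^2 = 13

Parseval equates the L^2 energy of f (normalised by 1/(2π)) with the ℓ^2 sum of its Fourier coefficients: (1/(2π)) ∫_0^{2π} |f|^2 = Σ |c_n|^2.
Compute the left side: (1/(2π)) [∫_0^π 1^2 dx + ∫_π^{2π} 5^2 dx] = (1/(2π)) · (1π + 25π) = (1 + 25)/2 = 13.
So Σ_{n ∈ Z} |c_n|^2 = 13.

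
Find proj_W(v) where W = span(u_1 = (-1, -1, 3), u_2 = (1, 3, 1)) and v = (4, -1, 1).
proj_W(v) = (1/6, 8/15, 7/30)

Set up U = [u_1 | ... | u_2] ∈ R^(3×2). The projector onto W = col(U) is P = U (U^T U)^(-1) U^T.
Compute U^T U =
  [11, -1]
  [-1, 11],
and U^T v = (0, 2).
Solve U^T U · c = U^T v for the coefficients: c = (1/60, 11/60). The projection is proj_W(v) = U c.
Check: (v - proj_W(v)) · u_1 = 0  (should be 0).
Check: (v - proj_W(v)) · u_2 = 0  (should be 0).
Result: proj_W(v) = (1/6, 8/15, 7/30).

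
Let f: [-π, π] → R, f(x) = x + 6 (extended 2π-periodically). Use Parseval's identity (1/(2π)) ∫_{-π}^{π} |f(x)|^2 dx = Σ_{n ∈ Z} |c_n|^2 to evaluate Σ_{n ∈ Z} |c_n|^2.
Σ |c_n|^2 = π^2/3 + 36

Expand and integrate term by term over [-π, π]:
  ∫ (x)^2 dx = 1·(2π^3/3); ∫ 2·1·(6)·x dx = 0 (odd integrand); ∫ 6^2 dx = 36·2π.
So (1/(2π)) ∫_{-π}^{π} (x + 6)^2 dx = 1π^2/3 + 36 = π^2/3 + 36.
Parseval ⇒ Σ |c_n|^2 = π^2/3 + 36.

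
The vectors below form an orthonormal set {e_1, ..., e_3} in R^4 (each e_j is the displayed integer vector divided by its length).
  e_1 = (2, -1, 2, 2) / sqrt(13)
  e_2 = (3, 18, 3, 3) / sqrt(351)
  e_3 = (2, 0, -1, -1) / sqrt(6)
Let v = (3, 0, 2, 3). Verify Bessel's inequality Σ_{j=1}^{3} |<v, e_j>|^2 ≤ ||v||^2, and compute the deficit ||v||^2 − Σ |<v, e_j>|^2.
Σ |<v, e_j>|^2 = 43/2; ||v||^2 = 22; deficit = 1/2

Write each e_j = u_j / sqrt(<u_j, u_j>) where u_j is the displayed integer vector. Then <v, e_j> = <v, u_j> / sqrt(<u_j, u_j>), so |<v, e_j>|^2 = <v, u_j>^2 / <u_j, u_j>.
Coefficients: <v, e_1> = 16/sqrt(13), <v, e_2> = 24/sqrt(351), <v, e_3> = 1/sqrt(6).
Square and sum: Σ |<v, e_j>|^2 = 43/2.
Compute ||v||^2 = v·v = 22.
Deficit = 22 − 43/2 = 1/2 ≥ 0, confirming Bessel's inequality. (The deficit equals ||v − Σ <v,e_j> e_j||^2, the squared distance from v to span{e_j}.)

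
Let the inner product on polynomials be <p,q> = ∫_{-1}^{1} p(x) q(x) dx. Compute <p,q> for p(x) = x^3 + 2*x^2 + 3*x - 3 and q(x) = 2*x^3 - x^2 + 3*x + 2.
<p,q> = 214/105

Expand the product: p(x)·q(x) = 2*x^6 + 3*x^5 + 7*x^4 - x^3 + 16*x^2 - 3*x - 6.
∫_{-1}^{1} of each monomial x^k gives [2/(k+1) if k even, 0 if k odd]. Integrating term-by-term (or equivalently evaluating the antiderivative F(x) = 2*x^7/7 + x^6/2 + 7*x^5/5 - x^4/4 + 16*x^3/3 - 3*x^2/2 - 6*x at the endpoints):
  F(1) − F(−1) = -97/420 − (-953/420) = 214/105.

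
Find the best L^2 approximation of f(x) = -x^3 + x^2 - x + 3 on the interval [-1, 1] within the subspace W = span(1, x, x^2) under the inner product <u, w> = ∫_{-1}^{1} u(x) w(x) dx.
g(x) = x^2 - 8*x/5 + 3

The best approximation g ∈ W is the orthogonal projection of f onto W. Writing g = a_0 + a_1 x + a_2 x^2, the coefficients solve the normal equations G · a = b where
  G_{ij} = <φ_i, φ_j> and b_i = <f, φ_i>, with φ_0 = 1, φ_1 = x, φ_2 = x^2.
G =
  [2, 0, 2/3]
  [0, 2/3, 0]
  [2/3, 0, 2/5],
b = (20/3, -16/15, 12/5).
Solving gives a_0 = 3, a_1 = -8/5, a_2 = 1, so
  g(x) = x^2 - 8*x/5 + 3.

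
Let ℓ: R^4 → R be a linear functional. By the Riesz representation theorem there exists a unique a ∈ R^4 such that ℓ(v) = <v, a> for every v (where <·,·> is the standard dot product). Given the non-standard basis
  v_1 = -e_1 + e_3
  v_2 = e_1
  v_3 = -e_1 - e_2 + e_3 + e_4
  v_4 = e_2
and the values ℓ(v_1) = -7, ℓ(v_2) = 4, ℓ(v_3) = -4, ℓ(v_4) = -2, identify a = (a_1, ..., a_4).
a = (4, -2, -3, 1)

Write a = (a_1, ..., a_4) in the standard basis. For each basis vector v_i, ℓ(v_i) = <v_i, a> is a linear equation in the a_j's. Collect the n equations into a matrix system V a = ℓ, where row i of V is v_i (expressed in the standard basis). Since V is invertible (lower-triangular with 1s on the diagonal, up to permutation), solve by back-substitution:
  V =
[[-1, 0, 1, 0],
 [1, 0, 0, 0],
 [-1, -1, 1, 1],
 [0, 1, 0, 0]]
  V a = (-7, 4, -4, -2)
Solving gives a = (4, -2, -3, 1).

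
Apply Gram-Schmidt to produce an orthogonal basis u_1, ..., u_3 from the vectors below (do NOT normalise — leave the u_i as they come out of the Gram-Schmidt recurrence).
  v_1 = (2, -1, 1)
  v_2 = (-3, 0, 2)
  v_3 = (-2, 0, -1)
Orthogonal basis:
  u_1 = (2, -1, 1)
  u_2 = (-5/3, -2/3, 8/3)
  u_3 = (-7/31, -49/62, -21/62)

Apply the Gram-Schmidt recurrence
  u_1 = v_1
  u_i = v_i − Σ_{j<i} ((v_i · u_j) / (u_j · u_j)) · u_j.

Step by step this gives:
  u_1 = (2, -1, 1)
  u_2 = (-5/3, -2/3, 8/3)
  u_3 = (-7/31, -49/62, -21/62)

Orthogonality check:
  u_2 · u_1 = 0 (should be 0)
  u_3 · u_1 = 0 (should be 0)
  u_3 · u_2 = 0 (should be 0)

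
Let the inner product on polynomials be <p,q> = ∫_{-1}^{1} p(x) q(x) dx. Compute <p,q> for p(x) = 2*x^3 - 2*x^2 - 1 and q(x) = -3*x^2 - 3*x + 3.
<p,q> = -8

Expand the product: p(x)·q(x) = -6*x^5 + 12*x^3 - 3*x^2 + 3*x - 3.
∫_{-1}^{1} of each monomial x^k gives [2/(k+1) if k even, 0 if k odd]. Integrating term-by-term (or equivalently evaluating the antiderivative F(x) = -x^6 + 3*x^4 - x^3 + 3*x^2/2 - 3*x at the endpoints):
  F(1) − F(−1) = -1/2 − (15/2) = -8.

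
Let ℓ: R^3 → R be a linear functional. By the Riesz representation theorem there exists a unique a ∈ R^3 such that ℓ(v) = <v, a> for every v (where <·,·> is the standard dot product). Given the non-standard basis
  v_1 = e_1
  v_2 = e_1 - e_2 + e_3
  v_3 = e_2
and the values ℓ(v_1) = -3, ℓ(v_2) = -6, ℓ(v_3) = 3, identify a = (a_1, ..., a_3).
a = (-3, 3, 0)

Write a = (a_1, ..., a_3) in the standard basis. For each basis vector v_i, ℓ(v_i) = <v_i, a> is a linear equation in the a_j's. Collect the n equations into a matrix system V a = ℓ, where row i of V is v_i (expressed in the standard basis). Since V is invertible (lower-triangular with 1s on the diagonal, up to permutation), solve by back-substitution:
  V =
[[1, 0, 0],
 [1, -1, 1],
 [0, 1, 0]]
  V a = (-3, -6, 3)
Solving gives a = (-3, 3, 0).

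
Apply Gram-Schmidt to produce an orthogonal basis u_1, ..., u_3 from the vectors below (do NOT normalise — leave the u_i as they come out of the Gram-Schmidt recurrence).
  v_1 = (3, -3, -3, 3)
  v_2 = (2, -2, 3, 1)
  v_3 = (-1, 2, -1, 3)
Orthogonal basis:
  u_1 = (3, -3, -3, 3)
  u_2 = (3/2, -3/2, 7/2, 1/2)
  u_3 = (-23/34, 57/34, 10/17, 50/17)

Apply the Gram-Schmidt recurrence
  u_1 = v_1
  u_i = v_i − Σ_{j<i} ((v_i · u_j) / (u_j · u_j)) · u_j.

Step by step this gives:
  u_1 = (3, -3, -3, 3)
  u_2 = (3/2, -3/2, 7/2, 1/2)
  u_3 = (-23/34, 57/34, 10/17, 50/17)

Orthogonality check:
  u_2 · u_1 = 0 (should be 0)
  u_3 · u_1 = 0 (should be 0)
  u_3 · u_2 = 0 (should be 0)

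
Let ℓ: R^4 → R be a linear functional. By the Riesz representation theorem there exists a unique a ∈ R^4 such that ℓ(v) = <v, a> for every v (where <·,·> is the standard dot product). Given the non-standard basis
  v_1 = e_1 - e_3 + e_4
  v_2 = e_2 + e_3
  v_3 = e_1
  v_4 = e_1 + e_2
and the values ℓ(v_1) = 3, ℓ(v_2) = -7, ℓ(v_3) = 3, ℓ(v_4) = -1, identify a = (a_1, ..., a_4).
a = (3, -4, -3, -3)

Write a = (a_1, ..., a_4) in the standard basis. For each basis vector v_i, ℓ(v_i) = <v_i, a> is a linear equation in the a_j's. Collect the n equations into a matrix system V a = ℓ, where row i of V is v_i (expressed in the standard basis). Since V is invertible (lower-triangular with 1s on the diagonal, up to permutation), solve by back-substitution:
  V =
[[1, 0, -1, 1],
 [0, 1, 1, 0],
 [1, 0, 0, 0],
 [1, 1, 0, 0]]
  V a = (3, -7, 3, -1)
Solving gives a = (3, -4, -3, -3).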